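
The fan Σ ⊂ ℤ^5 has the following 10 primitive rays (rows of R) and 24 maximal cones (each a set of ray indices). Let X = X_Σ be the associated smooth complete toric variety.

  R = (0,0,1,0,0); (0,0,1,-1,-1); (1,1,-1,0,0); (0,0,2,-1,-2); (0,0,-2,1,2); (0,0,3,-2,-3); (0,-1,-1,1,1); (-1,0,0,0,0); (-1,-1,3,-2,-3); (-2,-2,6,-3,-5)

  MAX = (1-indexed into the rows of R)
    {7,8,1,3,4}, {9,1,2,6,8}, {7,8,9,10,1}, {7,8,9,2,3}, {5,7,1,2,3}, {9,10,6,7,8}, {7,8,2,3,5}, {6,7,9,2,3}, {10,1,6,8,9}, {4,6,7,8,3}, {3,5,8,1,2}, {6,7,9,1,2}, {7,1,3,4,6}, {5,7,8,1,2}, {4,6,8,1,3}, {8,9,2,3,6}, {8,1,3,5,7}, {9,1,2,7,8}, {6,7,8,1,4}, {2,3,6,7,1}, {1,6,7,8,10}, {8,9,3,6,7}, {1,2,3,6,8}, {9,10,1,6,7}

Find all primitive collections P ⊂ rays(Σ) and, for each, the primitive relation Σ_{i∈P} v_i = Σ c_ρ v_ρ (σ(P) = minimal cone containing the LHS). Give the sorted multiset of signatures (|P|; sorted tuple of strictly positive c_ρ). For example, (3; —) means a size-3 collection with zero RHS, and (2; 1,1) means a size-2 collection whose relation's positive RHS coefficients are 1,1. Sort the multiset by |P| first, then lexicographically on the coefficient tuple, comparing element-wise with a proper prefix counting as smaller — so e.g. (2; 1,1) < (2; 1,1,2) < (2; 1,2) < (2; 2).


The 14 primitive collections of Σ (r=10, n=5):

  • {4,5}:  v_{4} + v_{5} = 0 — sig = (2; —)
  • {2,4}:  v_{2} + v_{4} = v_{6} — sig = (2; 1)
  • {5,6}:  v_{5} + v_{6} = v_{2} — sig = (2; 1)
  • {5,10}:  v_{5} + v_{10} = v_{1} + v_{2} + v_{7} + v_{8} + v_{9} — sig = (2; 1,1,1,1,1)
  • {3,10}:  v_{3} + v_{10} = 2·v_{6} + v_{7} + v_{8} — sig = (2; 1,1,2)
  • {4,9}:  v_{4} + v_{9} = 2·v_{6} + v_{7} + v_{8} — sig = (2; 1,1,2)
  • {5,9}:  v_{5} + v_{9} = 2·v_{2} + v_{7} + v_{8} — sig = (2; 1,1,2)
  • {2,10}:  v_{2} + v_{10} = v_{1} + 2·v_{9} — sig = (2; 1,2)
  • {4,10}:  v_{4} + v_{10} = v_{1} + 3·v_{6} + 2·v_{7} + 2·v_{8} — sig = (2; 1,2,2,3)
  • {1,3,9}:  v_{1} + v_{3} + v_{9} = v_{6} — sig = (3; 1)
  • {2,6,7,8}:  v_{2} + v_{6} + v_{7} + v_{8} = v_{9} — sig = (4; 1)
  • {1,2,3,7,8}:  v_{1} + v_{2} + v_{3} + v_{7} + v_{8} = 0 — sig = (5; —)
  • {1,3,6,7,8}:  v_{1} + v_{3} + v_{6} + v_{7} + v_{8} = v_{4} — sig = (5; 1)
  • {1,6,7,8,9}:  v_{1} + v_{6} + v_{7} + v_{8} + v_{9} = v_{10} — sig = (5; 1)

so the primitive-relation signature multiset is
{ (2; —),  (2; 1) ×2,  (2; 1,1,1,1,1),  (2; 1,1,2) ×3,  (2; 1,2),  (2; 1,2,2,3),  (3; 1),  (4; 1),  (5; —),  (5; 1) ×2 }


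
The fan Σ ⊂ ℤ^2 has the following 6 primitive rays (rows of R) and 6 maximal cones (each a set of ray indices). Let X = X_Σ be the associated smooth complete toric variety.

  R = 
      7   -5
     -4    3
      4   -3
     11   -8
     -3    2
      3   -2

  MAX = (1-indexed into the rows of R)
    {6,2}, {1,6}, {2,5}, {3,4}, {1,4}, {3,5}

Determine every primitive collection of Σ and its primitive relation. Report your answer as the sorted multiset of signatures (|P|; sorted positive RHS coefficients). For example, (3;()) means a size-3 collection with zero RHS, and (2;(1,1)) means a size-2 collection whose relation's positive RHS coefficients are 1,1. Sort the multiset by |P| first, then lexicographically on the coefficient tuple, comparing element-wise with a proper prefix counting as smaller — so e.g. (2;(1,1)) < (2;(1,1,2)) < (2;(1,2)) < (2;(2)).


Primitive collections (9):

  P={2,3}:  v_{2} + v_{3} = 0 — sig = (2;())
  P={5,6}:  v_{5} + v_{6} = 0 — sig = (2;())
  P={1,2}:  v_{1} + v_{2} = v_{6} — sig = (2;(1))
  P={1,3}:  v_{1} + v_{3} = v_{4} — sig = (2;(1))
  P={1,5}:  v_{1} + v_{5} = v_{3} — sig = (2;(1))
  P={2,4}:  v_{2} + v_{4} = v_{1} — sig = (2;(1))
  P={3,6}:  v_{3} + v_{6} = v_{1} — sig = (2;(1))
  P={4,5}:  v_{4} + v_{5} = 2·v_{3} — sig = (2;(2))
  P={4,6}:  v_{4} + v_{6} = 2·v_{1} — sig = (2;(2))

Sorted signature multiset PRS(X):
    (2;())
    (2;())
    (2;(1))
    (2;(1))
    (2;(1))
    (2;(1))
    (2;(1))
    (2;(2))
    (2;(2))


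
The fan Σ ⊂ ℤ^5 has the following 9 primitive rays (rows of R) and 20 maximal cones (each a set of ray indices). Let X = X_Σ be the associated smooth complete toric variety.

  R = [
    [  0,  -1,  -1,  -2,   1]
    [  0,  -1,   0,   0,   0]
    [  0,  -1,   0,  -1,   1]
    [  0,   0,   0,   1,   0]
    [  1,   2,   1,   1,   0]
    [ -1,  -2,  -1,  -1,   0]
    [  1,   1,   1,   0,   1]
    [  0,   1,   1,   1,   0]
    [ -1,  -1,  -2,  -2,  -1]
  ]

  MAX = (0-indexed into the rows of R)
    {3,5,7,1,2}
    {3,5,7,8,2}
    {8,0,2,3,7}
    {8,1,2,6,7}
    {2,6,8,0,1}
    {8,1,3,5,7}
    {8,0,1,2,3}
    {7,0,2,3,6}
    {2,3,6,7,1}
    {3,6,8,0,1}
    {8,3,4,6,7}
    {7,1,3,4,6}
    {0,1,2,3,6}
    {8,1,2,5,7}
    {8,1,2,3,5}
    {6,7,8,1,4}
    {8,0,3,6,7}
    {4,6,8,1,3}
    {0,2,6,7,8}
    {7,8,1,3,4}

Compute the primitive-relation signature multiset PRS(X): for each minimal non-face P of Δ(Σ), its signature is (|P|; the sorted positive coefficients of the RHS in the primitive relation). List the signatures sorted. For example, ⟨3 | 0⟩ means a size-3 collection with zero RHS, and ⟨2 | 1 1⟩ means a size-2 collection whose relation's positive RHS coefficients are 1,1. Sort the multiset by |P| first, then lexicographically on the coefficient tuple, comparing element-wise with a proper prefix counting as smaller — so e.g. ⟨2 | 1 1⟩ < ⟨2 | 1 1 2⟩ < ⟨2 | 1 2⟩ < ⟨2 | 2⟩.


Σ has 9 primitive collections:

  P={4,5}:  v_{4} + v_{5} = 0  so sig = ⟨2 | 0⟩
  P={2,4}:  v_{2} + v_{4} = v_{6}  so sig = ⟨2 | 1⟩
  P={5,6}:  v_{5} + v_{6} = v_{2}  so sig = ⟨2 | 1⟩
  P={0,4}:  v_{0} + v_{4} = v_{3} + 2·v_{6} + v_{8}  so sig = ⟨2 | 1 1 2⟩
  P={0,5}:  v_{0} + v_{5} = 2·v_{2} + v_{3} + v_{8}  so sig = ⟨2 | 1 1 2⟩
  P={0,1,7}:  v_{0} + v_{1} + v_{7} = v_{2}  so sig = ⟨3 | 1⟩
  P={2,3,6,8}:  v_{2} + v_{3} + v_{6} + v_{8} = v_{0}  so sig = ⟨4 | 1⟩
  P={1,3,6,7,8}:  v_{1} + v_{3} + v_{6} + v_{7} + v_{8} = 0  so sig = ⟨5 | 0⟩
  P={1,2,3,7,8}:  v_{1} + v_{2} + v_{3} + v_{7} + v_{8} = v_{5}  so sig = ⟨5 | 1⟩

Hence PRS(X_Σ) =
[⟨2 | 0⟩, ⟨2 | 1⟩, ⟨2 | 1⟩, ⟨2 | 1 1 2⟩, ⟨2 | 1 1 2⟩, ⟨3 | 1⟩, ⟨4 | 1⟩, ⟨5 | 0⟩, ⟨5 | 1⟩]


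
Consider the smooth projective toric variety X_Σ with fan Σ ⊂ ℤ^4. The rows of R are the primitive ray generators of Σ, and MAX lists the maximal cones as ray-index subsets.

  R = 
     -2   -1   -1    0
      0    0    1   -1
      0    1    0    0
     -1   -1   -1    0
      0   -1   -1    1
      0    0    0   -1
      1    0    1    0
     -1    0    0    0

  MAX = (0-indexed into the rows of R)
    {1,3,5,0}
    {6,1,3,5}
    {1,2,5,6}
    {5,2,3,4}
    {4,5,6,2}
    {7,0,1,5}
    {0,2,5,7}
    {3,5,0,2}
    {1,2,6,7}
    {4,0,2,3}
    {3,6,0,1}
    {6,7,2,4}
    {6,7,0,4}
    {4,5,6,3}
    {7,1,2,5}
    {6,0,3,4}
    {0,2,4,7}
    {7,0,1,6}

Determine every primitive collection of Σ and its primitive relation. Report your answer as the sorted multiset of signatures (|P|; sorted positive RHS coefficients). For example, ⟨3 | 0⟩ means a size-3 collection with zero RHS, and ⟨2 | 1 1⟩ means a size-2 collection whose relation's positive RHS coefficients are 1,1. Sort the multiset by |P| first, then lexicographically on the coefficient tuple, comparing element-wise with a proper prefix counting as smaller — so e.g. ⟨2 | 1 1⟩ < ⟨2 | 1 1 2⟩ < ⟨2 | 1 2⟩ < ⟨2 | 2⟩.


The 10 primitive collections of Σ (r=8, n=4):

  P={3,7}:  v_{3} + v_{7} = v_{0}  ⇒ sig = ⟨2 | 1⟩
  P={1,4}:  v_{1} + v_{4} = v_{3} + v_{6}  ⇒ sig = ⟨2 | 1 1⟩
  P={2,3,6}:  v_{2} + v_{3} + v_{6} = 0  ⇒ sig = ⟨3 | 0⟩
  P={0,2,6}:  v_{0} + v_{2} + v_{6} = v_{7}  ⇒ sig = ⟨3 | 1⟩
  P={4,5,7}:  v_{4} + v_{5} + v_{7} = v_{3}  ⇒ sig = ⟨3 | 1⟩
  P={5,6,7}:  v_{5} + v_{6} + v_{7} = v_{1}  ⇒ sig = ⟨3 | 1⟩
  P={0,5,6}:  v_{0} + v_{5} + v_{6} = v_{1} + v_{3}  ⇒ sig = ⟨3 | 1 1⟩
  P={1,2,3}:  v_{1} + v_{2} + v_{3} = v_{5} + v_{7}  ⇒ sig = ⟨3 | 1 1⟩
  P={0,1,2}:  v_{0} + v_{1} + v_{2} = v_{5} + 2·v_{7}  ⇒ sig = ⟨3 | 1 2⟩
  P={0,4,5}:  v_{0} + v_{4} + v_{5} = 2·v_{3}  ⇒ sig = ⟨3 | 2⟩

Signatures (|P|; sorted positive RHS coefficients), sorted:
[⟨2 | 1⟩, ⟨2 | 1 1⟩, ⟨3 | 0⟩, ⟨3 | 1⟩, ⟨3 | 1⟩, ⟨3 | 1⟩, ⟨3 | 1 1⟩, ⟨3 | 1 1⟩, ⟨3 | 1 2⟩, ⟨3 | 2⟩]


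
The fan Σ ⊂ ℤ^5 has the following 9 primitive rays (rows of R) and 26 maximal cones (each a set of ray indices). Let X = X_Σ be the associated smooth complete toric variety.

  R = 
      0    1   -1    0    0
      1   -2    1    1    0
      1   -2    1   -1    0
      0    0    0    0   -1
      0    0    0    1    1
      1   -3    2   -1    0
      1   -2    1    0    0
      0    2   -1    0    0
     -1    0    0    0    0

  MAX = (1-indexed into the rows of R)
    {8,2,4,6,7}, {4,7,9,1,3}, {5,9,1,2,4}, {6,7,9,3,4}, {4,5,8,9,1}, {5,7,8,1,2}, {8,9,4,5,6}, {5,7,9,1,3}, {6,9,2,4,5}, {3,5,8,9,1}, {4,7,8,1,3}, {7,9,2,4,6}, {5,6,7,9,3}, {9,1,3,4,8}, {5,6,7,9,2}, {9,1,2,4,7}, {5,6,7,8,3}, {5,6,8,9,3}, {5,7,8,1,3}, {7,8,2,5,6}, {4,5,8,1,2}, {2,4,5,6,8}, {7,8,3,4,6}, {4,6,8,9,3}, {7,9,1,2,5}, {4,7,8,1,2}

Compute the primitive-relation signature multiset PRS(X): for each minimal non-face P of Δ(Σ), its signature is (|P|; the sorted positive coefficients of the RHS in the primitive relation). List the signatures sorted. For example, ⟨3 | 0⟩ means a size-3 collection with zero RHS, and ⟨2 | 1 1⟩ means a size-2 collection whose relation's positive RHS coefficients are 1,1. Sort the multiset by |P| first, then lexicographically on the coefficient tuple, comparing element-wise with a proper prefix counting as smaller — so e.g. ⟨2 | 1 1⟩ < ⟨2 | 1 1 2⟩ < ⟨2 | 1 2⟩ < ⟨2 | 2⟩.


Primitive collections (6):

  {1,6}:  v_{1} + v_{6} = v_{3} ; sig = ⟨2 | 1⟩
  {2,3}:  v_{2} + v_{3} = 2·v_{7} ; sig = ⟨2 | 2⟩
  {7,8,9}:  v_{7} + v_{8} + v_{9} = 0 ; sig = ⟨3 | 0⟩
  {3,4,5}:  v_{3} + v_{4} + v_{5} = v_{7} ; sig = ⟨3 | 1⟩
  {4,5,7}:  v_{4} + v_{5} + v_{7} = v_{2} ; sig = ⟨3 | 1⟩
  {2,8,9}:  v_{2} + v_{8} + v_{9} = v_{4} + v_{5} ; sig = ⟨3 | 1 1⟩

Hence PRS(X_Σ) =
[⟨2 | 1⟩, ⟨2 | 2⟩, ⟨3 | 0⟩, ⟨3 | 1⟩, ⟨3 | 1⟩, ⟨3 | 1 1⟩]


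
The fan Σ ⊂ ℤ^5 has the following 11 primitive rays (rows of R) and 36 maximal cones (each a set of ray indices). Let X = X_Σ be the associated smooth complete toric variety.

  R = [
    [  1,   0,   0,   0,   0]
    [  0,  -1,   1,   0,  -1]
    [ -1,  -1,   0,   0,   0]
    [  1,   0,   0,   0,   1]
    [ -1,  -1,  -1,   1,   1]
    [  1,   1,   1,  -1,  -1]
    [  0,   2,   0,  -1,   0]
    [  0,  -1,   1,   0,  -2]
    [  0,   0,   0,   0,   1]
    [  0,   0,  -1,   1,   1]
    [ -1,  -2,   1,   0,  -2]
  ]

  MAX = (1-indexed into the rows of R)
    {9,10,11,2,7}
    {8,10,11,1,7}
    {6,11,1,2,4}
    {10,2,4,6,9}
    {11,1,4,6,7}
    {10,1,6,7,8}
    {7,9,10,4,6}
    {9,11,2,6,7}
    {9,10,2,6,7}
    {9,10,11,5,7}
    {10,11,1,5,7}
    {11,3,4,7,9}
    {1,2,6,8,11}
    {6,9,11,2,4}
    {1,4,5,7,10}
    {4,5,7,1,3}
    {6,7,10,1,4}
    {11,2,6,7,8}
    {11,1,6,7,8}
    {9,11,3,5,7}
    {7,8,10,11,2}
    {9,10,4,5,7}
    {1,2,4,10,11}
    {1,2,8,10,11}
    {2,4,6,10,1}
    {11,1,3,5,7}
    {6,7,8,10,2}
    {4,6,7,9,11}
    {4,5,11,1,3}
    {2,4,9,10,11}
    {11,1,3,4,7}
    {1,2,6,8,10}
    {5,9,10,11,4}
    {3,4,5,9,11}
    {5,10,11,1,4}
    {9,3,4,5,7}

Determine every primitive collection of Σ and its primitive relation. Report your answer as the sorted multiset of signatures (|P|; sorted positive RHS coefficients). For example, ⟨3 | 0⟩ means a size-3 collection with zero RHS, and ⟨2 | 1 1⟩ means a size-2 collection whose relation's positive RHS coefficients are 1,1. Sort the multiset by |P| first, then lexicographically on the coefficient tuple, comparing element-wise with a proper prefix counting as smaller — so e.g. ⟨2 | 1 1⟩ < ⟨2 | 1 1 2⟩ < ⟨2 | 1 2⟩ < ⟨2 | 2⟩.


Σ has 15 primitive collections:

  • {5,6}:  v_{5} + v_{6} = 0  ⇒ sig = ⟨2 | 0⟩
  • {1,9}:  v_{1} + v_{9} = v_{4}  ⇒ sig = ⟨2 | 1⟩
  • {3,8}:  v_{3} + v_{8} = v_{11}  ⇒ sig = ⟨2 | 1⟩
  • {3,10}:  v_{3} + v_{10} = v_{5}  ⇒ sig = ⟨2 | 1⟩
  • {8,9}:  v_{8} + v_{9} = v_{2}  ⇒ sig = ⟨2 | 1⟩
  • {2,3}:  v_{2} + v_{3} = v_{9} + v_{11}  ⇒ sig = ⟨2 | 1 1⟩
  • {4,8}:  v_{4} + v_{8} = v_{1} + v_{2}  ⇒ sig = ⟨2 | 1 1⟩
  • {5,8}:  v_{5} + v_{8} = v_{10} + v_{11}  ⇒ sig = ⟨2 | 1 1⟩
  • {2,5}:  v_{2} + v_{5} = v_{9} + v_{10} + v_{11}  ⇒ sig = ⟨2 | 1 1 1⟩
  • {3,6}:  v_{3} + v_{6} = v_{4} + v_{7} + v_{11}  ⇒ sig = ⟨2 | 1 1 1⟩
  • {1,2,7}:  v_{1} + v_{2} + v_{7} = v_{6}  ⇒ sig = ⟨3 | 1⟩
  • {6,10,11}:  v_{6} + v_{10} + v_{11} = v_{8}  ⇒ sig = ⟨3 | 1⟩
  • {2,4,7}:  v_{2} + v_{4} + v_{7} = v_{6} + v_{9}  ⇒ sig = ⟨3 | 1 1⟩
  • {4,7,10,11}:  v_{4} + v_{7} + v_{10} + v_{11} = 0  ⇒ sig = ⟨4 | 0⟩
  • {4,5,7,11}:  v_{4} + v_{5} + v_{7} + v_{11} = v_{3}  ⇒ sig = ⟨4 | 1⟩

Signatures (|P|; sorted positive RHS coefficients), sorted:
{ ⟨2 | 0⟩,  ⟨2 | 1⟩ ×4,  ⟨2 | 1 1⟩ ×3,  ⟨2 | 1 1 1⟩ ×2,  ⟨3 | 1⟩ ×2,  ⟨3 | 1 1⟩,  ⟨4 | 0⟩,  ⟨4 | 1⟩ }


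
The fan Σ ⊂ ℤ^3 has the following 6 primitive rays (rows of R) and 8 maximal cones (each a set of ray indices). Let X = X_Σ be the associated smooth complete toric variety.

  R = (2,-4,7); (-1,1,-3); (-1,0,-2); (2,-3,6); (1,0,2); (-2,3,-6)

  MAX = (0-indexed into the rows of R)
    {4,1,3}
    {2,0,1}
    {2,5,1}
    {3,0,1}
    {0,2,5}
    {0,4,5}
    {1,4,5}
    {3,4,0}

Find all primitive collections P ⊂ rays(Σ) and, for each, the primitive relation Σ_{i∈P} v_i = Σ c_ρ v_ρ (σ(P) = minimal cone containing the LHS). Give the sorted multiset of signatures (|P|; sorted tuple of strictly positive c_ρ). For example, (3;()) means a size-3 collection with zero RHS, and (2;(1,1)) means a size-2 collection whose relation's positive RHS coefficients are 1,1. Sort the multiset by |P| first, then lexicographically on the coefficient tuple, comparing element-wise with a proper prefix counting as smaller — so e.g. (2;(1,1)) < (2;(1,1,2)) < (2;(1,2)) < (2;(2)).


5 minimal non-faces of Δ(Σ) (on 6 rays):

  P={2,4}:  v_{2} + v_{4} = 0  →  sig = (2;())
  P={3,5}:  v_{3} + v_{5} = 0  →  sig = (2;())
  P={2,3}:  v_{2} + v_{3} = v_{0} + v_{1}  →  sig = (2;(1,1))
  P={0,1,4}:  v_{0} + v_{1} + v_{4} = v_{3}  →  sig = (3;(1))
  P={0,1,5}:  v_{0} + v_{1} + v_{5} = v_{2}  →  sig = (3;(1))

Hence PRS(X_Σ) =
[(2;()), (2;()), (2;(1,1)), (3;(1)), (3;(1))]


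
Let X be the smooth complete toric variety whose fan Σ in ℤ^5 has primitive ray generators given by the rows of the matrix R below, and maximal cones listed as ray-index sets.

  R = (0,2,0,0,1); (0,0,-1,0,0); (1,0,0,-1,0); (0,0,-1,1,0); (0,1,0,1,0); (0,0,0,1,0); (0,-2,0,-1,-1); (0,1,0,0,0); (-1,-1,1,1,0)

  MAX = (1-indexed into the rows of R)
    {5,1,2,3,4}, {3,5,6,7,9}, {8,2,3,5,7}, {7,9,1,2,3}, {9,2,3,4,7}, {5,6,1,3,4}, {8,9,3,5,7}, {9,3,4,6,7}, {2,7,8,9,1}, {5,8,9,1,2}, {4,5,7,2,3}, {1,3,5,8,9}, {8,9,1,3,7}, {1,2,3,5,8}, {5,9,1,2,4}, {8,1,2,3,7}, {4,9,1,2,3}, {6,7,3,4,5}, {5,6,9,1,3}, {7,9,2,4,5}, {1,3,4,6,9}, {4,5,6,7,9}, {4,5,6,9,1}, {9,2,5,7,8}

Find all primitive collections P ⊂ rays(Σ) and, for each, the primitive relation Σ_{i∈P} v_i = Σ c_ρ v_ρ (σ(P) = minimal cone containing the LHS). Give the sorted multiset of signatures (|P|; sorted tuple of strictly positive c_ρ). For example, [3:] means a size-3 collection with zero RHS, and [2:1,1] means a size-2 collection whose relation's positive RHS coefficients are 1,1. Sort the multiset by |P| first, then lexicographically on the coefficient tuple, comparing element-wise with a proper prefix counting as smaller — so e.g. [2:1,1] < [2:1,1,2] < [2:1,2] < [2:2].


|primitive collections| = 9. Relations:

  • {2,6}:  v_{2} + v_{6} = v_{4} — sig = [2:1]
  • {6,8}:  v_{6} + v_{8} = v_{5} — sig = [2:1]
  • {4,8}:  v_{4} + v_{8} = v_{2} + v_{5} — sig = [2:1,1]
  • {1,6,7}:  v_{1} + v_{6} + v_{7} = 0 — sig = [3:]
  • {1,4,7}:  v_{1} + v_{4} + v_{7} = v_{2} — sig = [3:1]
  • {1,5,7}:  v_{1} + v_{5} + v_{7} = v_{8} — sig = [3:1]
  • {2,3,8,9}:  v_{2} + v_{3} + v_{8} + v_{9} = 0 — sig = [4:]
  • {2,3,5,9}:  v_{2} + v_{3} + v_{5} + v_{9} = v_{6} — sig = [4:1]
  • {3,4,5,9}:  v_{3} + v_{4} + v_{5} + v_{9} = 2·v_{6} — sig = [4:2]

Sorted signature multiset PRS(X):
{ [2:1] ×2,  [2:1,1],  [3:],  [3:1] ×2,  [4:],  [4:1],  [4:2] }


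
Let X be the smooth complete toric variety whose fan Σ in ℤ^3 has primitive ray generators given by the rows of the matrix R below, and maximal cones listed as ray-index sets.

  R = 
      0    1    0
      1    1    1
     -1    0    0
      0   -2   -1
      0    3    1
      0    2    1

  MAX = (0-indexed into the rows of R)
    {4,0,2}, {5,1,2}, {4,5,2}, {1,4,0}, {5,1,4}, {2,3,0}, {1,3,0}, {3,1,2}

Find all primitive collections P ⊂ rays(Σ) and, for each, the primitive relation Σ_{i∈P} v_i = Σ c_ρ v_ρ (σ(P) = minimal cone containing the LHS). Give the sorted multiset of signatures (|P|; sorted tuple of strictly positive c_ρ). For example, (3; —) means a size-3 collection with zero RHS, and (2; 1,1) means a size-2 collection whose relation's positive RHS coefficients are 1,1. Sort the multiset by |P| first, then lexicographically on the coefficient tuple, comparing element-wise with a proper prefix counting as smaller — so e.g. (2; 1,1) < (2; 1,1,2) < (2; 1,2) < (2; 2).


Primitive collections (5):

  P = {3,5}:  v_{3} + v_{5} = 0  so sig = (2; —)
  P = {0,5}:  v_{0} + v_{5} = v_{4}  so sig = (2; 1)
  P = {3,4}:  v_{3} + v_{4} = v_{0}  so sig = (2; 1)
  P = {0,1,2}:  v_{0} + v_{1} + v_{2} = v_{5}  so sig = (3; 1)
  P = {1,2,4}:  v_{1} + v_{2} + v_{4} = 2·v_{5}  so sig = (3; 2)

Sorted signature multiset PRS(X):
{ (2; —),  (2; 1) ×2,  (3; 1),  (3; 2) }


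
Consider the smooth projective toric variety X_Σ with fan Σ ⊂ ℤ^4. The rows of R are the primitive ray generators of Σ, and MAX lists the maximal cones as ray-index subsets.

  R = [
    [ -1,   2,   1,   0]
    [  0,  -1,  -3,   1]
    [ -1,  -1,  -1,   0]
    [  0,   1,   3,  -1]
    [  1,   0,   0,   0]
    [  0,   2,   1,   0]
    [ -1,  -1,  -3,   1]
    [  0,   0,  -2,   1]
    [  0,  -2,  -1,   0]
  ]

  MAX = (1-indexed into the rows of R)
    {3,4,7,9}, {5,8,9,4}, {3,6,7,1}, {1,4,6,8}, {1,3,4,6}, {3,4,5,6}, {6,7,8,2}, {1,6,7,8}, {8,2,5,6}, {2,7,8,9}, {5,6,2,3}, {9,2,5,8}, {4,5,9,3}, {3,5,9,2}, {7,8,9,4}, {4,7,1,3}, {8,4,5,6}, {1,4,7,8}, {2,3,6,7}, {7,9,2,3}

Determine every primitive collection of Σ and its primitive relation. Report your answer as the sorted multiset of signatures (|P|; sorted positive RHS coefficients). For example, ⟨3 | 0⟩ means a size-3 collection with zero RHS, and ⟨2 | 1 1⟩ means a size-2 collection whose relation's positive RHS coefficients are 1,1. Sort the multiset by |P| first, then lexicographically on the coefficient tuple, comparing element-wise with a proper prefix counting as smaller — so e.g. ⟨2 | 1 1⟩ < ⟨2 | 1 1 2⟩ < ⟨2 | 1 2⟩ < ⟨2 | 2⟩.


Primitive collections (8):

  • {2,4}:  v_{2} + v_{4} = 0  ⟹  sig = ⟨2 | 0⟩
  • {6,9}:  v_{6} + v_{9} = 0  ⟹  sig = ⟨2 | 0⟩
  • {1,5}:  v_{1} + v_{5} = v_{6}  ⟹  sig = ⟨2 | 1⟩
  • {3,8}:  v_{3} + v_{8} = v_{7}  ⟹  sig = ⟨2 | 1⟩
  • {5,7}:  v_{5} + v_{7} = v_{2}  ⟹  sig = ⟨2 | 1⟩
  • {1,2}:  v_{1} + v_{2} = v_{6} + v_{7}  ⟹  sig = ⟨2 | 1 1⟩
  • {1,9}:  v_{1} + v_{9} = v_{4} + v_{7}  ⟹  sig = ⟨2 | 1 1⟩
  • {4,6,7}:  v_{4} + v_{6} + v_{7} = v_{1}  ⟹  sig = ⟨3 | 1⟩

Sorted signature multiset PRS(X):
    ⟨2 | 0⟩
    ⟨2 | 0⟩
    ⟨2 | 1⟩
    ⟨2 | 1⟩
    ⟨2 | 1⟩
    ⟨2 | 1 1⟩
    ⟨2 | 1 1⟩
    ⟨3 | 1⟩


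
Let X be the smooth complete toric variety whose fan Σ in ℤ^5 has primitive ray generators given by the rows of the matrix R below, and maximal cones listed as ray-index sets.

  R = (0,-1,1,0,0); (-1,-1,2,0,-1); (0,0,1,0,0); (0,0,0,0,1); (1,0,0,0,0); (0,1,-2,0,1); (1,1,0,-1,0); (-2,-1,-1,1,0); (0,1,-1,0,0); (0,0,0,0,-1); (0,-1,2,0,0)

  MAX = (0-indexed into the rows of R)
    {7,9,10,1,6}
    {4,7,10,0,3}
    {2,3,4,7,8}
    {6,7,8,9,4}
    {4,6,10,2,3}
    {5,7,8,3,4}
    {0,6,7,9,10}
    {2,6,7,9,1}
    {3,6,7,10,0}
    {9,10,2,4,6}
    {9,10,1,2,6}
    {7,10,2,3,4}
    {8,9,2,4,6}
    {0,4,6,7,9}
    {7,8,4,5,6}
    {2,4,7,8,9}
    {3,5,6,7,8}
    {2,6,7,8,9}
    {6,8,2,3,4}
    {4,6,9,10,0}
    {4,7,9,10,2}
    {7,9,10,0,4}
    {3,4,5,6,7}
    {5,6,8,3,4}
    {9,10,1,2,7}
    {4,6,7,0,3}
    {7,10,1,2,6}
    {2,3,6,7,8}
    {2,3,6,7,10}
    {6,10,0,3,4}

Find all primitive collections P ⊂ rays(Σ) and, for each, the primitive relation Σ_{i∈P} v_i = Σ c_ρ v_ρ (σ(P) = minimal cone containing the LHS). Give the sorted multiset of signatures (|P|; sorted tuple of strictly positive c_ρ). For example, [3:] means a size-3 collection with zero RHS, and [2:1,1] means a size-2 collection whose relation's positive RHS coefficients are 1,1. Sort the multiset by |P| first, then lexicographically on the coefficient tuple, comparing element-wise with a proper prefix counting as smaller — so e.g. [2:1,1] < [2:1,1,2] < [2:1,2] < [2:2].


Δ(Σ) — 11 vertices, 17 min non-faces:

  P = {0,8}:  v_{0} + v_{8} = 0  ⟹  sig = [2:]
  P = {3,9}:  v_{3} + v_{9} = 0  ⟹  sig = [2:]
  P = {0,2}:  v_{0} + v_{2} = v_{10}  ⟹  sig = [2:1]
  P = {5,10}:  v_{5} + v_{10} = v_{3}  ⟹  sig = [2:1]
  P = {8,10}:  v_{8} + v_{10} = v_{2}  ⟹  sig = [2:1]
  P = {1,4}:  v_{1} + v_{4} = v_{9} + v_{10}  ⟹  sig = [2:1,1]
  P = {2,5}:  v_{2} + v_{5} = v_{3} + v_{8}  ⟹  sig = [2:1,1]
  P = {1,5}:  v_{1} + v_{5} = v_{2} + v_{6} + v_{7}  ⟹  sig = [2:1,1,1]
  P = {0,5}:  v_{0} + v_{5} = v_{3} + v_{4} + v_{6} + v_{7}  ⟹  sig = [2:1,1,1,1]
  P = {1,3}:  v_{1} + v_{3} = v_{2} + v_{6} + v_{7} + v_{10}  ⟹  sig = [2:1,1,1,1]
  P = {5,9}:  v_{5} + v_{9} = v_{4} + v_{6} + v_{7} + v_{8}  ⟹  sig = [2:1,1,1,1]
  P = {0,1}:  v_{0} + v_{1} = v_{6} + v_{7} + v_{9} + 2·v_{10}  ⟹  sig = [2:1,1,1,2]
  P = {1,8}:  v_{1} + v_{8} = 2·v_{2} + v_{6} + v_{7} + v_{9}  ⟹  sig = [2:1,1,1,2]
  P = {2,4,6,7}:  v_{2} + v_{4} + v_{6} + v_{7} = 0  ⟹  sig = [4:]
  P = {4,6,7,10}:  v_{4} + v_{6} + v_{7} + v_{10} = v_{0}  ⟹  sig = [4:1]
  P = {2,6,7,9,10}:  v_{2} + v_{6} + v_{7} + v_{9} + v_{10} = v_{1}  ⟹  sig = [5:1]
  P = {3,4,6,7,8}:  v_{3} + v_{4} + v_{6} + v_{7} + v_{8} = v_{5}  ⟹  sig = [5:1]

Sorted signature multiset PRS(X):
    [2:]
    [2:]
    [2:1]
    [2:1]
    [2:1]
    [2:1,1]
    [2:1,1]
    [2:1,1,1]
    [2:1,1,1,1]
    [2:1,1,1,1]
    [2:1,1,1,1]
    [2:1,1,1,2]
    [2:1,1,1,2]
    [4:]
    [4:1]
    [5:1]
    [5:1]


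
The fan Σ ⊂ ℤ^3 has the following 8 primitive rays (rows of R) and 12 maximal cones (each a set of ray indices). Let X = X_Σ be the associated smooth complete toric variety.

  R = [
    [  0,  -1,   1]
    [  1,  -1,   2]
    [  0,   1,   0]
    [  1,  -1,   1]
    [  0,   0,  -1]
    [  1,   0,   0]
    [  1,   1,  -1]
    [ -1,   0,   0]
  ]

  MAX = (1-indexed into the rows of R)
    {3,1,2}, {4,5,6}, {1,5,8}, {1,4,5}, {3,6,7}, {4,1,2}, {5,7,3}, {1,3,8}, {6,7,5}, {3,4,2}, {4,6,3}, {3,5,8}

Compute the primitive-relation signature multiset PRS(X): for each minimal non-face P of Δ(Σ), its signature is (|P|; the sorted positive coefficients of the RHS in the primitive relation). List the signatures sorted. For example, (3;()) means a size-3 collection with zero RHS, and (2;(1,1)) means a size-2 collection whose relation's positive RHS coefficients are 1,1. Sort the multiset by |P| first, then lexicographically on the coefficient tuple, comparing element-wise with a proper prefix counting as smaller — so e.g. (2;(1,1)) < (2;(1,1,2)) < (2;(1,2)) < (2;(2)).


Σ has 14 primitive collections:

  • {6,8}:  v_{6} + v_{8} = 0  ⇒ sig = (2;())
  • {1,6}:  v_{1} + v_{6} = v_{4}  ⇒ sig = (2;(1))
  • {1,7}:  v_{1} + v_{7} = v_{6}  ⇒ sig = (2;(1))
  • {2,5}:  v_{2} + v_{5} = v_{4}  ⇒ sig = (2;(1))
  • {4,8}:  v_{4} + v_{8} = v_{1}  ⇒ sig = (2;(1))
  • {7,8}:  v_{7} + v_{8} = v_{3} + v_{5}  ⇒ sig = (2;(1,1))
  • {2,7}:  v_{2} + v_{7} = v_{3} + v_{4} + v_{6}  ⇒ sig = (2;(1,1,1))
  • {2,6}:  v_{2} + v_{6} = v_{3} + 2·v_{4}  ⇒ sig = (2;(1,2))
  • {2,8}:  v_{2} + v_{8} = 2·v_{1} + v_{3}  ⇒ sig = (2;(1,2))
  • {4,7}:  v_{4} + v_{7} = 2·v_{6}  ⇒ sig = (2;(2))
  • {1,3,5}:  v_{1} + v_{3} + v_{5} = 0  ⇒ sig = (3;())
  • {1,3,4}:  v_{1} + v_{3} + v_{4} = v_{2}  ⇒ sig = (3;(1))
  • {3,4,5}:  v_{3} + v_{4} + v_{5} = v_{6}  ⇒ sig = (3;(1))
  • {3,5,6}:  v_{3} + v_{5} + v_{6} = v_{7}  ⇒ sig = (3;(1))

Sorted signature multiset PRS(X):
{ (2;()),  (2;(1)) ×4,  (2;(1,1)),  (2;(1,1,1)),  (2;(1,2)) ×2,  (2;(2)),  (3;()),  (3;(1)) ×3 }


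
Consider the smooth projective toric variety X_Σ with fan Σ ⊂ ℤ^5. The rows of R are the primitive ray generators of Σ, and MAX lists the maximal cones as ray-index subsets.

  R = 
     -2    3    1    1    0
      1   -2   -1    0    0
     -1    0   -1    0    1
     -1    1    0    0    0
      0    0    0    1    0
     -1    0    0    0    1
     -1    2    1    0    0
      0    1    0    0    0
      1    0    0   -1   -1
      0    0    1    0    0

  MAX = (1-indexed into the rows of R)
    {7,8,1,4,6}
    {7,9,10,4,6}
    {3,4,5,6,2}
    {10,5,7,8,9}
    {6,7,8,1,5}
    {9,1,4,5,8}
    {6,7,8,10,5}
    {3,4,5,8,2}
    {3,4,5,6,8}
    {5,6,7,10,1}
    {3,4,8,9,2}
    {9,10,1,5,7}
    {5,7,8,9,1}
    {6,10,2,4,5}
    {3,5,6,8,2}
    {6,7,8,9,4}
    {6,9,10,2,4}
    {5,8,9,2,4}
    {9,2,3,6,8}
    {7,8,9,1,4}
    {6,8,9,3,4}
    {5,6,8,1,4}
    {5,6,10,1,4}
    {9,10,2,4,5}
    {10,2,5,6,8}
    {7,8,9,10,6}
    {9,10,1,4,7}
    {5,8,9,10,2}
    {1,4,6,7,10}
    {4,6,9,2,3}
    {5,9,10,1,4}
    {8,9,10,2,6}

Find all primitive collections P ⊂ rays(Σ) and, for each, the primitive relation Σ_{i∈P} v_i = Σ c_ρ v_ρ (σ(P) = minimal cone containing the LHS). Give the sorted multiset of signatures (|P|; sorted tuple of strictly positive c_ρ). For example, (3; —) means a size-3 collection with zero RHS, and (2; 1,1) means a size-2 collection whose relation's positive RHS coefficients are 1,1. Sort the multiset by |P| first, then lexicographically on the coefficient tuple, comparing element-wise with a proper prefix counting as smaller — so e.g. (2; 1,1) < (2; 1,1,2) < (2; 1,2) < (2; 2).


12 collections generate NE(X_Σ); each relation:

  P={2,7}:  v_{2} + v_{7} = 0  so sig = (2; —)
  P={3,10}:  v_{3} + v_{10} = v_{6}  so sig = (2; 1)
  P={1,2}:  v_{1} + v_{2} = v_{4} + v_{5}  so sig = (2; 1,1)
  P={3,7}:  v_{3} + v_{7} = v_{4} + v_{6} + v_{8}  so sig = (2; 1,1,1)
  P={1,3}:  v_{1} + v_{3} = 2·v_{4} + v_{5} + v_{6} + v_{8}  so sig = (2; 1,1,1,2)
  P={5,6,9}:  v_{5} + v_{6} + v_{9} = 0  so sig = (3; —)
  P={4,5,7}:  v_{4} + v_{5} + v_{7} = v_{1}  so sig = (3; 1)
  P={4,8,10}:  v_{4} + v_{8} + v_{10} = v_{7}  so sig = (3; 1)
  P={1,6,9}:  v_{1} + v_{6} + v_{9} = v_{4} + v_{7}  so sig = (3; 1,1)
  P={3,5,9}:  v_{3} + v_{5} + v_{9} = v_{2} + v_{4} + v_{8}  so sig = (3; 1,1,1)
  P={1,8,10}:  v_{1} + v_{8} + v_{10} = v_{5} + 2·v_{7}  so sig = (3; 1,2)
  P={2,4,6,8}:  v_{2} + v_{4} + v_{6} + v_{8} = v_{3}  so sig = (4; 1)

Hence PRS(X_Σ) =
[(2; —), (2; 1), (2; 1,1), (2; 1,1,1), (2; 1,1,1,2), (3; —), (3; 1), (3; 1), (3; 1,1), (3; 1,1,1), (3; 1,2), (4; 1)]


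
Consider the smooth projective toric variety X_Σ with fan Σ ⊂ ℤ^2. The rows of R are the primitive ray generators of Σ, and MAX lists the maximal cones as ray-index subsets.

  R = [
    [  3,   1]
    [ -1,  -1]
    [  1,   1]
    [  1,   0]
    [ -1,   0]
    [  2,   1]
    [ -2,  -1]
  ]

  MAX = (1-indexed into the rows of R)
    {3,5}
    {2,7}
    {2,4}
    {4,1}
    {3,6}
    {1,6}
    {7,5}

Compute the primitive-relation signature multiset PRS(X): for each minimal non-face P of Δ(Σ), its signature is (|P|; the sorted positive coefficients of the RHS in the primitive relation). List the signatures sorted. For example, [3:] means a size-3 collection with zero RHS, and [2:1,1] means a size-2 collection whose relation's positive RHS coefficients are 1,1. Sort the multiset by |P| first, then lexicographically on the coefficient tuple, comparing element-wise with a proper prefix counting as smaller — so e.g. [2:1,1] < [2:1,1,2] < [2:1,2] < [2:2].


14 minimal non-faces of Δ(Σ) (on 7 rays):

  • {2,3}:  v_{2} + v_{3} = 0  ⇒ sig = [2:]
  • {4,5}:  v_{4} + v_{5} = 0  ⇒ sig = [2:]
  • {6,7}:  v_{6} + v_{7} = 0  ⇒ sig = [2:]
  • {1,5}:  v_{1} + v_{5} = v_{6}  ⇒ sig = [2:1]
  • {1,7}:  v_{1} + v_{7} = v_{4}  ⇒ sig = [2:1]
  • {2,5}:  v_{2} + v_{5} = v_{7}  ⇒ sig = [2:1]
  • {2,6}:  v_{2} + v_{6} = v_{4}  ⇒ sig = [2:1]
  • {3,4}:  v_{3} + v_{4} = v_{6}  ⇒ sig = [2:1]
  • {3,7}:  v_{3} + v_{7} = v_{5}  ⇒ sig = [2:1]
  • {4,6}:  v_{4} + v_{6} = v_{1}  ⇒ sig = [2:1]
  • {4,7}:  v_{4} + v_{7} = v_{2}  ⇒ sig = [2:1]
  • {5,6}:  v_{5} + v_{6} = v_{3}  ⇒ sig = [2:1]
  • {1,2}:  v_{1} + v_{2} = 2·v_{4}  ⇒ sig = [2:2]
  • {1,3}:  v_{1} + v_{3} = 2·v_{6}  ⇒ sig = [2:2]

Hence PRS(X_Σ) =
    |P|=2: 14 collections, coeffs (), (), (), (1), (1), (1), (1), (1), (1), (1), (1), (1), (2), (2)


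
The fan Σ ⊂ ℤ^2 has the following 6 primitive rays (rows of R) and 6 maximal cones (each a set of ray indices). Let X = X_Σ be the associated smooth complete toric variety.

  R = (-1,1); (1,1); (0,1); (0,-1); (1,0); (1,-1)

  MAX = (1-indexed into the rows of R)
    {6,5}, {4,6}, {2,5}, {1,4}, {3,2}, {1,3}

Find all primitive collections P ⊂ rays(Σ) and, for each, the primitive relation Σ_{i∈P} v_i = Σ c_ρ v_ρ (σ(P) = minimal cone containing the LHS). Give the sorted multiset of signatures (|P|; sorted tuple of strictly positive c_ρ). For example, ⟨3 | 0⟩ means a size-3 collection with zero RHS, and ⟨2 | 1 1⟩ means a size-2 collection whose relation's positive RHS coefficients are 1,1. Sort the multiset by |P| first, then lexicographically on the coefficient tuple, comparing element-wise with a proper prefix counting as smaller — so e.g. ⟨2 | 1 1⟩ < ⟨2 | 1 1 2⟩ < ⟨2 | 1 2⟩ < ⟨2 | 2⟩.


9 minimal non-faces of Δ(Σ) (on 6 rays):

  • {1,6}:  v_{1} + v_{6} = 0 — sig = ⟨2 | 0⟩
  • {3,4}:  v_{3} + v_{4} = 0 — sig = ⟨2 | 0⟩
  • {1,5}:  v_{1} + v_{5} = v_{3} — sig = ⟨2 | 1⟩
  • {2,4}:  v_{2} + v_{4} = v_{5} — sig = ⟨2 | 1⟩
  • {3,5}:  v_{3} + v_{5} = v_{2} — sig = ⟨2 | 1⟩
  • {3,6}:  v_{3} + v_{6} = v_{5} — sig = ⟨2 | 1⟩
  • {4,5}:  v_{4} + v_{5} = v_{6} — sig = ⟨2 | 1⟩
  • {1,2}:  v_{1} + v_{2} = 2·v_{3} — sig = ⟨2 | 2⟩
  • {2,6}:  v_{2} + v_{6} = 2·v_{5} — sig = ⟨2 | 2⟩

Hence PRS(X_Σ) =
[⟨2 | 0⟩, ⟨2 | 0⟩, ⟨2 | 1⟩, ⟨2 | 1⟩, ⟨2 | 1⟩, ⟨2 | 1⟩, ⟨2 | 1⟩, ⟨2 | 2⟩, ⟨2 | 2⟩]


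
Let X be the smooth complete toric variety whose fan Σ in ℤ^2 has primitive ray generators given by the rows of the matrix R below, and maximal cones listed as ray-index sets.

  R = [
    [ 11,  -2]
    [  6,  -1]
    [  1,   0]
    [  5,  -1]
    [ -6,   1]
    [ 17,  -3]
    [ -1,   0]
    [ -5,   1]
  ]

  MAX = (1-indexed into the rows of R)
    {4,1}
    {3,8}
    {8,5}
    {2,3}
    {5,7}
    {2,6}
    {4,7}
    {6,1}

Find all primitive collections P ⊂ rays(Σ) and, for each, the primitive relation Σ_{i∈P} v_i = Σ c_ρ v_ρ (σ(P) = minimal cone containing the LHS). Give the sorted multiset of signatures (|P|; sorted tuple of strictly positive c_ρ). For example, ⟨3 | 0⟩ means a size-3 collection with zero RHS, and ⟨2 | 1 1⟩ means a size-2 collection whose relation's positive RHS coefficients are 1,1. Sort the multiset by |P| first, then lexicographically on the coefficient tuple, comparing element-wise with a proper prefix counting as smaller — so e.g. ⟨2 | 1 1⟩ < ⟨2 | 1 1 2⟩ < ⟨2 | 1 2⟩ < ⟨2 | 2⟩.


Σ has 20 primitive collections:

  P = {2,5}:  v_{2} + v_{5} = 0  →  sig = ⟨2 | 0⟩
  P = {3,7}:  v_{3} + v_{7} = 0  →  sig = ⟨2 | 0⟩
  P = {4,8}:  v_{4} + v_{8} = 0  →  sig = ⟨2 | 0⟩
  P = {1,2}:  v_{1} + v_{2} = v_{6}  →  sig = ⟨2 | 1⟩
  P = {1,5}:  v_{1} + v_{5} = v_{4}  →  sig = ⟨2 | 1⟩
  P = {1,8}:  v_{1} + v_{8} = v_{2}  →  sig = ⟨2 | 1⟩
  P = {2,4}:  v_{2} + v_{4} = v_{1}  →  sig = ⟨2 | 1⟩
  P = {2,7}:  v_{2} + v_{7} = v_{4}  →  sig = ⟨2 | 1⟩
  P = {2,8}:  v_{2} + v_{8} = v_{3}  →  sig = ⟨2 | 1⟩
  P = {3,4}:  v_{3} + v_{4} = v_{2}  →  sig = ⟨2 | 1⟩
  P = {3,5}:  v_{3} + v_{5} = v_{8}  →  sig = ⟨2 | 1⟩
  P = {4,5}:  v_{4} + v_{5} = v_{7}  →  sig = ⟨2 | 1⟩
  P = {5,6}:  v_{5} + v_{6} = v_{1}  →  sig = ⟨2 | 1⟩
  P = {7,8}:  v_{7} + v_{8} = v_{5}  →  sig = ⟨2 | 1⟩
  P = {6,7}:  v_{6} + v_{7} = v_{1} + v_{4}  →  sig = ⟨2 | 1 1⟩
  P = {1,3}:  v_{1} + v_{3} = 2·v_{2}  →  sig = ⟨2 | 2⟩
  P = {1,7}:  v_{1} + v_{7} = 2·v_{4}  →  sig = ⟨2 | 2⟩
  P = {4,6}:  v_{4} + v_{6} = 2·v_{1}  →  sig = ⟨2 | 2⟩
  P = {6,8}:  v_{6} + v_{8} = 2·v_{2}  →  sig = ⟨2 | 2⟩
  P = {3,6}:  v_{3} + v_{6} = 3·v_{2}  →  sig = ⟨2 | 3⟩

Hence PRS(X_Σ) =
    ⟨2 | 0⟩
    ⟨2 | 0⟩
    ⟨2 | 0⟩
    ⟨2 | 1⟩
    ⟨2 | 1⟩
    ⟨2 | 1⟩
    ⟨2 | 1⟩
    ⟨2 | 1⟩
    ⟨2 | 1⟩
    ⟨2 | 1⟩
    ⟨2 | 1⟩
    ⟨2 | 1⟩
    ⟨2 | 1⟩
    ⟨2 | 1⟩
    ⟨2 | 1 1⟩
    ⟨2 | 2⟩
    ⟨2 | 2⟩
    ⟨2 | 2⟩
    ⟨2 | 2⟩
    ⟨2 | 3⟩


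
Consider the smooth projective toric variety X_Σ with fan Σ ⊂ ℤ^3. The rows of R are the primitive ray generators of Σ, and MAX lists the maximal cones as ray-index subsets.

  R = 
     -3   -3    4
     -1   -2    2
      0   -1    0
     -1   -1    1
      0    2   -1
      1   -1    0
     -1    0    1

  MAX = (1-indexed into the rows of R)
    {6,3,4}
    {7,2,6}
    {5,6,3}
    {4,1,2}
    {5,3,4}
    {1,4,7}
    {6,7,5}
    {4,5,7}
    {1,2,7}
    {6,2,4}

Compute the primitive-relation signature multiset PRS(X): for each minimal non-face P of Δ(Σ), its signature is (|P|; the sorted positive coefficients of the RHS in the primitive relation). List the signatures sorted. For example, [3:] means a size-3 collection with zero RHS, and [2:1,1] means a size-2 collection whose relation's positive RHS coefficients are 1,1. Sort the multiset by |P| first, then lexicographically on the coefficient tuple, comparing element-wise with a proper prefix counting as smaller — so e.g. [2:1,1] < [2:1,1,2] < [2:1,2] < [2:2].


Primitive collections (9):

  • {2,5}:  v_{2} + v_{5} = v_{7} — sig = [2:1]
  • {3,7}:  v_{3} + v_{7} = v_{4} — sig = [2:1]
  • {1,3}:  v_{1} + v_{3} = v_{2} + 2·v_{4} — sig = [2:1,2]
  • {1,5}:  v_{1} + v_{5} = v_{4} + 2·v_{7} — sig = [2:1,2]
  • {2,3}:  v_{2} + v_{3} = 2·v_{4} + v_{6} — sig = [2:1,2]
  • {1,6}:  v_{1} + v_{6} = 2·v_{2} — sig = [2:2]
  • {4,5,6}:  v_{4} + v_{5} + v_{6} = 0 — sig = [3:]
  • {2,4,7}:  v_{2} + v_{4} + v_{7} = v_{1} — sig = [3:1]
  • {4,6,7}:  v_{4} + v_{6} + v_{7} = v_{2} — sig = [3:1]

Signatures (|P|; sorted positive RHS coefficients), sorted:
    |P|=2: 6 collections, coeffs (1), (1), (1,2), (1,2), (1,2), (2)
    |P|=3: 3 collections, coeffs (), (1), (1)


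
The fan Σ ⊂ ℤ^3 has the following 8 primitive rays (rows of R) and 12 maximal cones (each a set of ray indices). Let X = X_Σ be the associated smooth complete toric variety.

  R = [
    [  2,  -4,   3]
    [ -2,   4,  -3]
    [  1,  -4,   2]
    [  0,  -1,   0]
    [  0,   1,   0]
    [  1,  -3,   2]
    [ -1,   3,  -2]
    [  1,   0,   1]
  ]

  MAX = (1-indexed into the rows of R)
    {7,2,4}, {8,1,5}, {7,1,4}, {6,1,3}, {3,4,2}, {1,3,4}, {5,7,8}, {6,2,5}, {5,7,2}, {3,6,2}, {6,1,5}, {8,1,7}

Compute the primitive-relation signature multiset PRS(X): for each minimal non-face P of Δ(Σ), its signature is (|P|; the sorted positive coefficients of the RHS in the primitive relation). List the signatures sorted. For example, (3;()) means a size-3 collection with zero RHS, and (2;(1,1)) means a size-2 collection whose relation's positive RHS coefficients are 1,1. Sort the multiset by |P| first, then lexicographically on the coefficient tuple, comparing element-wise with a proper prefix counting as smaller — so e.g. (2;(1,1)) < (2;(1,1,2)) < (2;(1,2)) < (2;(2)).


Δ(Σ) — 8 vertices, 11 min non-faces:

  P={1,2}:  v_{1} + v_{2} = 0  so sig = (2;())
  P={4,5}:  v_{4} + v_{5} = 0  so sig = (2;())
  P={6,7}:  v_{6} + v_{7} = 0  so sig = (2;())
  P={3,5}:  v_{3} + v_{5} = v_{6}  so sig = (2;(1))
  P={3,7}:  v_{3} + v_{7} = v_{4}  so sig = (2;(1))
  P={3,8}:  v_{3} + v_{8} = v_{1}  so sig = (2;(1))
  P={4,6}:  v_{4} + v_{6} = v_{3}  so sig = (2;(1))
  P={2,8}:  v_{2} + v_{8} = v_{5} + v_{7}  so sig = (2;(1,1))
  P={4,8}:  v_{4} + v_{8} = v_{1} + v_{7}  so sig = (2;(1,1))
  P={6,8}:  v_{6} + v_{8} = v_{1} + v_{5}  so sig = (2;(1,1))
  P={1,5,7}:  v_{1} + v_{5} + v_{7} = v_{8}  so sig = (3;(1))

Sorted signature multiset PRS(X):
[(2;()), (2;()), (2;()), (2;(1)), (2;(1)), (2;(1)), (2;(1)), (2;(1,1)), (2;(1,1)), (2;(1,1)), (3;(1))]


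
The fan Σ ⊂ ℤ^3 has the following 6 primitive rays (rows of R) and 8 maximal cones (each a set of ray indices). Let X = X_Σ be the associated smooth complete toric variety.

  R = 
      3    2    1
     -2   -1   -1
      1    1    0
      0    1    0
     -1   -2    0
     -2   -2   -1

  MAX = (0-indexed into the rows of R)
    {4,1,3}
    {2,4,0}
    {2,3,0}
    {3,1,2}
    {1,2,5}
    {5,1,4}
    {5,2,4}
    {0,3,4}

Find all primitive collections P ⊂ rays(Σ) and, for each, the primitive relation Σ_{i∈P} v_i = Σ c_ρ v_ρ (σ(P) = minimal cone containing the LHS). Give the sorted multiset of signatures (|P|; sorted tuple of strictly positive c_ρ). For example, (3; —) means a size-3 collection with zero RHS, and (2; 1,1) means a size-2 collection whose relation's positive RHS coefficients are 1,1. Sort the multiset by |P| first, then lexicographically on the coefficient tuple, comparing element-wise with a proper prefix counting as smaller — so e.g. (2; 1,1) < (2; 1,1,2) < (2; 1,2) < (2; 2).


5 collections generate NE(X_Σ); each relation:

  • {0,1}:  v_{0} + v_{1} = v_{2}  ⇒ sig = (2; 1)
  • {3,5}:  v_{3} + v_{5} = v_{1}  ⇒ sig = (2; 1)
  • {0,5}:  v_{0} + v_{5} = 2·v_{2} + v_{4}  ⇒ sig = (2; 1,2)
  • {2,3,4}:  v_{2} + v_{3} + v_{4} = 0  ⇒ sig = (3; —)
  • {1,2,4}:  v_{1} + v_{2} + v_{4} = v_{5}  ⇒ sig = (3; 1)

Sorted signature multiset PRS(X):
[(2; 1), (2; 1), (2; 1,2), (3; —), (3; 1)]


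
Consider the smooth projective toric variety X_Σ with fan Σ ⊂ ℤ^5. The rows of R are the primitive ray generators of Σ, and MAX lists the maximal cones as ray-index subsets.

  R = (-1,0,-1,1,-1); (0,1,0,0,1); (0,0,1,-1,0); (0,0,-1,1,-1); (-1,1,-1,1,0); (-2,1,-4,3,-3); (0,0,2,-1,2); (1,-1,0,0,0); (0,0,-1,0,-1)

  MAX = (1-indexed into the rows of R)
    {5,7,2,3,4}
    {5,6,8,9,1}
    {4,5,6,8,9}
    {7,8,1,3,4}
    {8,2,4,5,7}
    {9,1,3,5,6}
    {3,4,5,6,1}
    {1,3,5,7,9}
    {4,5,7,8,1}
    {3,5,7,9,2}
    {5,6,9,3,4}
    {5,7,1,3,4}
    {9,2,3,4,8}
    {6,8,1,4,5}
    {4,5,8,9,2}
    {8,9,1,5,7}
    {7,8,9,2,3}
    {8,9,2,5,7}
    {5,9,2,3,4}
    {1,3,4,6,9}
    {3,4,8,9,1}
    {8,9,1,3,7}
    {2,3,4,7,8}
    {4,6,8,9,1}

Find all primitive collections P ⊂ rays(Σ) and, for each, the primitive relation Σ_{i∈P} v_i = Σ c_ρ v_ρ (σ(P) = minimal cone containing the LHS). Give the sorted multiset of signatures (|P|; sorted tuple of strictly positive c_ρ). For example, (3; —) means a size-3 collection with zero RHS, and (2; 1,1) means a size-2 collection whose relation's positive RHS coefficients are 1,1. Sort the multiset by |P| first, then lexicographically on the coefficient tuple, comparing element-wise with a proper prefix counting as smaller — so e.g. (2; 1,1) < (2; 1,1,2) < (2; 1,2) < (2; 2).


The 7 primitive collections of Σ (r=9, n=5):

  P={1,2}:  v_{1} + v_{2} = v_{5}  so sig = (2; 1)
  P={6,7}:  v_{6} + v_{7} = v_{1} + v_{5}  so sig = (2; 1,1)
  P={2,6}:  v_{2} + v_{6} = v_{4} + 2·v_{5} + v_{9}  so sig = (2; 1,1,2)
  P={3,5,8}:  v_{3} + v_{5} + v_{8} = 0  so sig = (3; —)
  P={4,7,9}:  v_{4} + v_{7} + v_{9} = 0  so sig = (3; —)
  P={3,6,8}:  v_{3} + v_{6} + v_{8} = v_{1} + v_{4} + v_{9}  so sig = (3; 1,1,1)
  P={1,4,5,9}:  v_{1} + v_{4} + v_{5} + v_{9} = v_{6}  so sig = (4; 1)

Signatures (|P|; sorted positive RHS coefficients), sorted:
    |P|=2: 3 collections, coeffs (1), (1,1), (1,1,2)
    |P|=3: 3 collections, coeffs (), (), (1,1,1)
    |P|=4: 1 collection, coeffs (1)
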